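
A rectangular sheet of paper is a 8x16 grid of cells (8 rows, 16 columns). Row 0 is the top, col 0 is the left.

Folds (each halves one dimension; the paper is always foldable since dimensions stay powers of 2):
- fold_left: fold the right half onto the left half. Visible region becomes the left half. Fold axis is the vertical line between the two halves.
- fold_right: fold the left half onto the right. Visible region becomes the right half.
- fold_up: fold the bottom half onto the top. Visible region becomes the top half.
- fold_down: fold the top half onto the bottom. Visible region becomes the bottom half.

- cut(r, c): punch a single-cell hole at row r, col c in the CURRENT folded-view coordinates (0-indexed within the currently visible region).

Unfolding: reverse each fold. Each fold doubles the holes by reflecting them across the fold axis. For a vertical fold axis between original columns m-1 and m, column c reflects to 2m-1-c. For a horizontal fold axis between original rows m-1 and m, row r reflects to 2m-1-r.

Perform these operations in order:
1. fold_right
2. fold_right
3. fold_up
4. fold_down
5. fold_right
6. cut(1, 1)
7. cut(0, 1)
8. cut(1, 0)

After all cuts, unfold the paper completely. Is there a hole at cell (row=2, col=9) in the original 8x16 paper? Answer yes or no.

Answer: no

Derivation:
Op 1 fold_right: fold axis v@8; visible region now rows[0,8) x cols[8,16) = 8x8
Op 2 fold_right: fold axis v@12; visible region now rows[0,8) x cols[12,16) = 8x4
Op 3 fold_up: fold axis h@4; visible region now rows[0,4) x cols[12,16) = 4x4
Op 4 fold_down: fold axis h@2; visible region now rows[2,4) x cols[12,16) = 2x4
Op 5 fold_right: fold axis v@14; visible region now rows[2,4) x cols[14,16) = 2x2
Op 6 cut(1, 1): punch at orig (3,15); cuts so far [(3, 15)]; region rows[2,4) x cols[14,16) = 2x2
Op 7 cut(0, 1): punch at orig (2,15); cuts so far [(2, 15), (3, 15)]; region rows[2,4) x cols[14,16) = 2x2
Op 8 cut(1, 0): punch at orig (3,14); cuts so far [(2, 15), (3, 14), (3, 15)]; region rows[2,4) x cols[14,16) = 2x2
Unfold 1 (reflect across v@14): 6 holes -> [(2, 12), (2, 15), (3, 12), (3, 13), (3, 14), (3, 15)]
Unfold 2 (reflect across h@2): 12 holes -> [(0, 12), (0, 13), (0, 14), (0, 15), (1, 12), (1, 15), (2, 12), (2, 15), (3, 12), (3, 13), (3, 14), (3, 15)]
Unfold 3 (reflect across h@4): 24 holes -> [(0, 12), (0, 13), (0, 14), (0, 15), (1, 12), (1, 15), (2, 12), (2, 15), (3, 12), (3, 13), (3, 14), (3, 15), (4, 12), (4, 13), (4, 14), (4, 15), (5, 12), (5, 15), (6, 12), (6, 15), (7, 12), (7, 13), (7, 14), (7, 15)]
Unfold 4 (reflect across v@12): 48 holes -> [(0, 8), (0, 9), (0, 10), (0, 11), (0, 12), (0, 13), (0, 14), (0, 15), (1, 8), (1, 11), (1, 12), (1, 15), (2, 8), (2, 11), (2, 12), (2, 15), (3, 8), (3, 9), (3, 10), (3, 11), (3, 12), (3, 13), (3, 14), (3, 15), (4, 8), (4, 9), (4, 10), (4, 11), (4, 12), (4, 13), (4, 14), (4, 15), (5, 8), (5, 11), (5, 12), (5, 15), (6, 8), (6, 11), (6, 12), (6, 15), (7, 8), (7, 9), (7, 10), (7, 11), (7, 12), (7, 13), (7, 14), (7, 15)]
Unfold 5 (reflect across v@8): 96 holes -> [(0, 0), (0, 1), (0, 2), (0, 3), (0, 4), (0, 5), (0, 6), (0, 7), (0, 8), (0, 9), (0, 10), (0, 11), (0, 12), (0, 13), (0, 14), (0, 15), (1, 0), (1, 3), (1, 4), (1, 7), (1, 8), (1, 11), (1, 12), (1, 15), (2, 0), (2, 3), (2, 4), (2, 7), (2, 8), (2, 11), (2, 12), (2, 15), (3, 0), (3, 1), (3, 2), (3, 3), (3, 4), (3, 5), (3, 6), (3, 7), (3, 8), (3, 9), (3, 10), (3, 11), (3, 12), (3, 13), (3, 14), (3, 15), (4, 0), (4, 1), (4, 2), (4, 3), (4, 4), (4, 5), (4, 6), (4, 7), (4, 8), (4, 9), (4, 10), (4, 11), (4, 12), (4, 13), (4, 14), (4, 15), (5, 0), (5, 3), (5, 4), (5, 7), (5, 8), (5, 11), (5, 12), (5, 15), (6, 0), (6, 3), (6, 4), (6, 7), (6, 8), (6, 11), (6, 12), (6, 15), (7, 0), (7, 1), (7, 2), (7, 3), (7, 4), (7, 5), (7, 6), (7, 7), (7, 8), (7, 9), (7, 10), (7, 11), (7, 12), (7, 13), (7, 14), (7, 15)]
Holes: [(0, 0), (0, 1), (0, 2), (0, 3), (0, 4), (0, 5), (0, 6), (0, 7), (0, 8), (0, 9), (0, 10), (0, 11), (0, 12), (0, 13), (0, 14), (0, 15), (1, 0), (1, 3), (1, 4), (1, 7), (1, 8), (1, 11), (1, 12), (1, 15), (2, 0), (2, 3), (2, 4), (2, 7), (2, 8), (2, 11), (2, 12), (2, 15), (3, 0), (3, 1), (3, 2), (3, 3), (3, 4), (3, 5), (3, 6), (3, 7), (3, 8), (3, 9), (3, 10), (3, 11), (3, 12), (3, 13), (3, 14), (3, 15), (4, 0), (4, 1), (4, 2), (4, 3), (4, 4), (4, 5), (4, 6), (4, 7), (4, 8), (4, 9), (4, 10), (4, 11), (4, 12), (4, 13), (4, 14), (4, 15), (5, 0), (5, 3), (5, 4), (5, 7), (5, 8), (5, 11), (5, 12), (5, 15), (6, 0), (6, 3), (6, 4), (6, 7), (6, 8), (6, 11), (6, 12), (6, 15), (7, 0), (7, 1), (7, 2), (7, 3), (7, 4), (7, 5), (7, 6), (7, 7), (7, 8), (7, 9), (7, 10), (7, 11), (7, 12), (7, 13), (7, 14), (7, 15)]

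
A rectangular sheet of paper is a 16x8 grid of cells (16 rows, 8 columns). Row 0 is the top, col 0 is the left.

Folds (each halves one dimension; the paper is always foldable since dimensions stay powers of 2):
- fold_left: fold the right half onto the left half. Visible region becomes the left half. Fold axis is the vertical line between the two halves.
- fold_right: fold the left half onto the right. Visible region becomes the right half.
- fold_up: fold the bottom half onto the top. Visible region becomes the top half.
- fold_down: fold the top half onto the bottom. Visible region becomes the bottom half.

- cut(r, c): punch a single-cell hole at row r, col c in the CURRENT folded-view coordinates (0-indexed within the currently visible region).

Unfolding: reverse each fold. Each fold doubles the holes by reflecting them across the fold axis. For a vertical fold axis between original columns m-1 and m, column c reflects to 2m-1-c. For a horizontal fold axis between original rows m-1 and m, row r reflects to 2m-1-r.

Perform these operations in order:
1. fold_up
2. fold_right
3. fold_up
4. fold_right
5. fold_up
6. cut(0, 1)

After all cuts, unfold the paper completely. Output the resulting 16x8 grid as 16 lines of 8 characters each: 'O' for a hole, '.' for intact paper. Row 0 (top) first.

Answer: O..OO..O
........
........
O..OO..O
O..OO..O
........
........
O..OO..O
O..OO..O
........
........
O..OO..O
O..OO..O
........
........
O..OO..O

Derivation:
Op 1 fold_up: fold axis h@8; visible region now rows[0,8) x cols[0,8) = 8x8
Op 2 fold_right: fold axis v@4; visible region now rows[0,8) x cols[4,8) = 8x4
Op 3 fold_up: fold axis h@4; visible region now rows[0,4) x cols[4,8) = 4x4
Op 4 fold_right: fold axis v@6; visible region now rows[0,4) x cols[6,8) = 4x2
Op 5 fold_up: fold axis h@2; visible region now rows[0,2) x cols[6,8) = 2x2
Op 6 cut(0, 1): punch at orig (0,7); cuts so far [(0, 7)]; region rows[0,2) x cols[6,8) = 2x2
Unfold 1 (reflect across h@2): 2 holes -> [(0, 7), (3, 7)]
Unfold 2 (reflect across v@6): 4 holes -> [(0, 4), (0, 7), (3, 4), (3, 7)]
Unfold 3 (reflect across h@4): 8 holes -> [(0, 4), (0, 7), (3, 4), (3, 7), (4, 4), (4, 7), (7, 4), (7, 7)]
Unfold 4 (reflect across v@4): 16 holes -> [(0, 0), (0, 3), (0, 4), (0, 7), (3, 0), (3, 3), (3, 4), (3, 7), (4, 0), (4, 3), (4, 4), (4, 7), (7, 0), (7, 3), (7, 4), (7, 7)]
Unfold 5 (reflect across h@8): 32 holes -> [(0, 0), (0, 3), (0, 4), (0, 7), (3, 0), (3, 3), (3, 4), (3, 7), (4, 0), (4, 3), (4, 4), (4, 7), (7, 0), (7, 3), (7, 4), (7, 7), (8, 0), (8, 3), (8, 4), (8, 7), (11, 0), (11, 3), (11, 4), (11, 7), (12, 0), (12, 3), (12, 4), (12, 7), (15, 0), (15, 3), (15, 4), (15, 7)]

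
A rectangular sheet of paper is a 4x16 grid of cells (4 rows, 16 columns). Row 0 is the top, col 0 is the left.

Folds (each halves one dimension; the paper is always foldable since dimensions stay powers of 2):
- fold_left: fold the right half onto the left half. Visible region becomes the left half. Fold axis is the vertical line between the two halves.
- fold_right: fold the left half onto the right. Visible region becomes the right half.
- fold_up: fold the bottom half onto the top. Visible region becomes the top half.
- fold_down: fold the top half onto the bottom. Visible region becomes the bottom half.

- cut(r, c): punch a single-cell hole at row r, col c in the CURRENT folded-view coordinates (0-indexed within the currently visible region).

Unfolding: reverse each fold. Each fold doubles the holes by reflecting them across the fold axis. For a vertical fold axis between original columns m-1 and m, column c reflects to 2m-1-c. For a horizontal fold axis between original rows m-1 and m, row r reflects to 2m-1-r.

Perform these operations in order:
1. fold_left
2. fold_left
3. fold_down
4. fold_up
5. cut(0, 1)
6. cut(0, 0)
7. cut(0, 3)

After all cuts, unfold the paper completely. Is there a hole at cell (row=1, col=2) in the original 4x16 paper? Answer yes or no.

Answer: no

Derivation:
Op 1 fold_left: fold axis v@8; visible region now rows[0,4) x cols[0,8) = 4x8
Op 2 fold_left: fold axis v@4; visible region now rows[0,4) x cols[0,4) = 4x4
Op 3 fold_down: fold axis h@2; visible region now rows[2,4) x cols[0,4) = 2x4
Op 4 fold_up: fold axis h@3; visible region now rows[2,3) x cols[0,4) = 1x4
Op 5 cut(0, 1): punch at orig (2,1); cuts so far [(2, 1)]; region rows[2,3) x cols[0,4) = 1x4
Op 6 cut(0, 0): punch at orig (2,0); cuts so far [(2, 0), (2, 1)]; region rows[2,3) x cols[0,4) = 1x4
Op 7 cut(0, 3): punch at orig (2,3); cuts so far [(2, 0), (2, 1), (2, 3)]; region rows[2,3) x cols[0,4) = 1x4
Unfold 1 (reflect across h@3): 6 holes -> [(2, 0), (2, 1), (2, 3), (3, 0), (3, 1), (3, 3)]
Unfold 2 (reflect across h@2): 12 holes -> [(0, 0), (0, 1), (0, 3), (1, 0), (1, 1), (1, 3), (2, 0), (2, 1), (2, 3), (3, 0), (3, 1), (3, 3)]
Unfold 3 (reflect across v@4): 24 holes -> [(0, 0), (0, 1), (0, 3), (0, 4), (0, 6), (0, 7), (1, 0), (1, 1), (1, 3), (1, 4), (1, 6), (1, 7), (2, 0), (2, 1), (2, 3), (2, 4), (2, 6), (2, 7), (3, 0), (3, 1), (3, 3), (3, 4), (3, 6), (3, 7)]
Unfold 4 (reflect across v@8): 48 holes -> [(0, 0), (0, 1), (0, 3), (0, 4), (0, 6), (0, 7), (0, 8), (0, 9), (0, 11), (0, 12), (0, 14), (0, 15), (1, 0), (1, 1), (1, 3), (1, 4), (1, 6), (1, 7), (1, 8), (1, 9), (1, 11), (1, 12), (1, 14), (1, 15), (2, 0), (2, 1), (2, 3), (2, 4), (2, 6), (2, 7), (2, 8), (2, 9), (2, 11), (2, 12), (2, 14), (2, 15), (3, 0), (3, 1), (3, 3), (3, 4), (3, 6), (3, 7), (3, 8), (3, 9), (3, 11), (3, 12), (3, 14), (3, 15)]
Holes: [(0, 0), (0, 1), (0, 3), (0, 4), (0, 6), (0, 7), (0, 8), (0, 9), (0, 11), (0, 12), (0, 14), (0, 15), (1, 0), (1, 1), (1, 3), (1, 4), (1, 6), (1, 7), (1, 8), (1, 9), (1, 11), (1, 12), (1, 14), (1, 15), (2, 0), (2, 1), (2, 3), (2, 4), (2, 6), (2, 7), (2, 8), (2, 9), (2, 11), (2, 12), (2, 14), (2, 15), (3, 0), (3, 1), (3, 3), (3, 4), (3, 6), (3, 7), (3, 8), (3, 9), (3, 11), (3, 12), (3, 14), (3, 15)]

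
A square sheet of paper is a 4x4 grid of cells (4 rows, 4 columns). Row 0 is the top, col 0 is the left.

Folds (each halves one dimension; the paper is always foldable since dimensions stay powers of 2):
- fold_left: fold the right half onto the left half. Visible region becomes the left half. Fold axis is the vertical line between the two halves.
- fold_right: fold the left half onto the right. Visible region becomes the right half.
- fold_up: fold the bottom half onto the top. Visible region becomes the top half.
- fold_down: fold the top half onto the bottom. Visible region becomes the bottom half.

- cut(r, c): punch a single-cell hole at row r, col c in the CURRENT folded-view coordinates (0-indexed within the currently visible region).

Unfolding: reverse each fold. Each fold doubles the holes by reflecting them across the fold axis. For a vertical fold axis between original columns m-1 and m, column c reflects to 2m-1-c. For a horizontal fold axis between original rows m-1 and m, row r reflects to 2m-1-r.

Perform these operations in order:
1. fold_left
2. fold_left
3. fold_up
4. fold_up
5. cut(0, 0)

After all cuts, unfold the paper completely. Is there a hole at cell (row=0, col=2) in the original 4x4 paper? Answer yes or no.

Op 1 fold_left: fold axis v@2; visible region now rows[0,4) x cols[0,2) = 4x2
Op 2 fold_left: fold axis v@1; visible region now rows[0,4) x cols[0,1) = 4x1
Op 3 fold_up: fold axis h@2; visible region now rows[0,2) x cols[0,1) = 2x1
Op 4 fold_up: fold axis h@1; visible region now rows[0,1) x cols[0,1) = 1x1
Op 5 cut(0, 0): punch at orig (0,0); cuts so far [(0, 0)]; region rows[0,1) x cols[0,1) = 1x1
Unfold 1 (reflect across h@1): 2 holes -> [(0, 0), (1, 0)]
Unfold 2 (reflect across h@2): 4 holes -> [(0, 0), (1, 0), (2, 0), (3, 0)]
Unfold 3 (reflect across v@1): 8 holes -> [(0, 0), (0, 1), (1, 0), (1, 1), (2, 0), (2, 1), (3, 0), (3, 1)]
Unfold 4 (reflect across v@2): 16 holes -> [(0, 0), (0, 1), (0, 2), (0, 3), (1, 0), (1, 1), (1, 2), (1, 3), (2, 0), (2, 1), (2, 2), (2, 3), (3, 0), (3, 1), (3, 2), (3, 3)]
Holes: [(0, 0), (0, 1), (0, 2), (0, 3), (1, 0), (1, 1), (1, 2), (1, 3), (2, 0), (2, 1), (2, 2), (2, 3), (3, 0), (3, 1), (3, 2), (3, 3)]

Answer: yes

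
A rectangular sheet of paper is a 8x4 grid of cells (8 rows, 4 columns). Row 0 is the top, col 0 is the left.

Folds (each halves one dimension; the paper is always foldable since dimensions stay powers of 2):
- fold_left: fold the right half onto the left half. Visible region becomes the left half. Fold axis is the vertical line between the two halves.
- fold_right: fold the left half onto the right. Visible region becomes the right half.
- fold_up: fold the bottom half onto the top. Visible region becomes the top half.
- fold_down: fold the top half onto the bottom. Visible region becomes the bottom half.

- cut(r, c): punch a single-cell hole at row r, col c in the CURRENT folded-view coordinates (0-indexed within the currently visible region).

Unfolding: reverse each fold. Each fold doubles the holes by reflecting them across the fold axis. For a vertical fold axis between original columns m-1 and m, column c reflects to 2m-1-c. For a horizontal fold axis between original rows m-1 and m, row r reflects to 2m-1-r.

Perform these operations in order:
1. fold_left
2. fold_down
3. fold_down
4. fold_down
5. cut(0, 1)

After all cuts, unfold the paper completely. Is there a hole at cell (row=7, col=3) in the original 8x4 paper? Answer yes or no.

Answer: no

Derivation:
Op 1 fold_left: fold axis v@2; visible region now rows[0,8) x cols[0,2) = 8x2
Op 2 fold_down: fold axis h@4; visible region now rows[4,8) x cols[0,2) = 4x2
Op 3 fold_down: fold axis h@6; visible region now rows[6,8) x cols[0,2) = 2x2
Op 4 fold_down: fold axis h@7; visible region now rows[7,8) x cols[0,2) = 1x2
Op 5 cut(0, 1): punch at orig (7,1); cuts so far [(7, 1)]; region rows[7,8) x cols[0,2) = 1x2
Unfold 1 (reflect across h@7): 2 holes -> [(6, 1), (7, 1)]
Unfold 2 (reflect across h@6): 4 holes -> [(4, 1), (5, 1), (6, 1), (7, 1)]
Unfold 3 (reflect across h@4): 8 holes -> [(0, 1), (1, 1), (2, 1), (3, 1), (4, 1), (5, 1), (6, 1), (7, 1)]
Unfold 4 (reflect across v@2): 16 holes -> [(0, 1), (0, 2), (1, 1), (1, 2), (2, 1), (2, 2), (3, 1), (3, 2), (4, 1), (4, 2), (5, 1), (5, 2), (6, 1), (6, 2), (7, 1), (7, 2)]
Holes: [(0, 1), (0, 2), (1, 1), (1, 2), (2, 1), (2, 2), (3, 1), (3, 2), (4, 1), (4, 2), (5, 1), (5, 2), (6, 1), (6, 2), (7, 1), (7, 2)]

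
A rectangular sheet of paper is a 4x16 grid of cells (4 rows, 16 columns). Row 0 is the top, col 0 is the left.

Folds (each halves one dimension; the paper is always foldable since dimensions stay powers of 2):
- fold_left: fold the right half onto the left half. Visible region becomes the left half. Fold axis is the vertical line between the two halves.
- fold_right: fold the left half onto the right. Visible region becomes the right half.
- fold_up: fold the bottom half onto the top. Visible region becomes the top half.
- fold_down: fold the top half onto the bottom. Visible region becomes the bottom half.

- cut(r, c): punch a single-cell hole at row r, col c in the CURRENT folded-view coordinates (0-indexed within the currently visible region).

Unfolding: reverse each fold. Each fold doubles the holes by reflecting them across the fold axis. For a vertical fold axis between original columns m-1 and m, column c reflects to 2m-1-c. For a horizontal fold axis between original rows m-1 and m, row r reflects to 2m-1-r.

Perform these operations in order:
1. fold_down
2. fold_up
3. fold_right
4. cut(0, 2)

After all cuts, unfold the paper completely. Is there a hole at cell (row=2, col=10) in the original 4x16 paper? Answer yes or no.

Op 1 fold_down: fold axis h@2; visible region now rows[2,4) x cols[0,16) = 2x16
Op 2 fold_up: fold axis h@3; visible region now rows[2,3) x cols[0,16) = 1x16
Op 3 fold_right: fold axis v@8; visible region now rows[2,3) x cols[8,16) = 1x8
Op 4 cut(0, 2): punch at orig (2,10); cuts so far [(2, 10)]; region rows[2,3) x cols[8,16) = 1x8
Unfold 1 (reflect across v@8): 2 holes -> [(2, 5), (2, 10)]
Unfold 2 (reflect across h@3): 4 holes -> [(2, 5), (2, 10), (3, 5), (3, 10)]
Unfold 3 (reflect across h@2): 8 holes -> [(0, 5), (0, 10), (1, 5), (1, 10), (2, 5), (2, 10), (3, 5), (3, 10)]
Holes: [(0, 5), (0, 10), (1, 5), (1, 10), (2, 5), (2, 10), (3, 5), (3, 10)]

Answer: yes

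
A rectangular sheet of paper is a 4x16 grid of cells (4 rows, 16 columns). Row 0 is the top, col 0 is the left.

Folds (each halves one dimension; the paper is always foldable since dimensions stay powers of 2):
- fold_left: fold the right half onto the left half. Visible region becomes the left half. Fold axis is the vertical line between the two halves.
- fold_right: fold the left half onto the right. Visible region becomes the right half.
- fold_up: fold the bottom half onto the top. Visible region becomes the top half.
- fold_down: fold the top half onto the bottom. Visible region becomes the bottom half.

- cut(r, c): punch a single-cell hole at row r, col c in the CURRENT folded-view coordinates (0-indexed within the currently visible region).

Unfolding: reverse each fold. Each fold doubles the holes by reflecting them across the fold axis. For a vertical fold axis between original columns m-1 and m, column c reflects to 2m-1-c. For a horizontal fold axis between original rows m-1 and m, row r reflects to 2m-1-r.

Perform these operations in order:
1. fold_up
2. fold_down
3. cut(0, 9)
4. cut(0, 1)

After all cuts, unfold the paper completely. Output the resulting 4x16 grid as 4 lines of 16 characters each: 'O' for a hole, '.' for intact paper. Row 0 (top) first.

Op 1 fold_up: fold axis h@2; visible region now rows[0,2) x cols[0,16) = 2x16
Op 2 fold_down: fold axis h@1; visible region now rows[1,2) x cols[0,16) = 1x16
Op 3 cut(0, 9): punch at orig (1,9); cuts so far [(1, 9)]; region rows[1,2) x cols[0,16) = 1x16
Op 4 cut(0, 1): punch at orig (1,1); cuts so far [(1, 1), (1, 9)]; region rows[1,2) x cols[0,16) = 1x16
Unfold 1 (reflect across h@1): 4 holes -> [(0, 1), (0, 9), (1, 1), (1, 9)]
Unfold 2 (reflect across h@2): 8 holes -> [(0, 1), (0, 9), (1, 1), (1, 9), (2, 1), (2, 9), (3, 1), (3, 9)]

Answer: .O.......O......
.O.......O......
.O.......O......
.O.......O......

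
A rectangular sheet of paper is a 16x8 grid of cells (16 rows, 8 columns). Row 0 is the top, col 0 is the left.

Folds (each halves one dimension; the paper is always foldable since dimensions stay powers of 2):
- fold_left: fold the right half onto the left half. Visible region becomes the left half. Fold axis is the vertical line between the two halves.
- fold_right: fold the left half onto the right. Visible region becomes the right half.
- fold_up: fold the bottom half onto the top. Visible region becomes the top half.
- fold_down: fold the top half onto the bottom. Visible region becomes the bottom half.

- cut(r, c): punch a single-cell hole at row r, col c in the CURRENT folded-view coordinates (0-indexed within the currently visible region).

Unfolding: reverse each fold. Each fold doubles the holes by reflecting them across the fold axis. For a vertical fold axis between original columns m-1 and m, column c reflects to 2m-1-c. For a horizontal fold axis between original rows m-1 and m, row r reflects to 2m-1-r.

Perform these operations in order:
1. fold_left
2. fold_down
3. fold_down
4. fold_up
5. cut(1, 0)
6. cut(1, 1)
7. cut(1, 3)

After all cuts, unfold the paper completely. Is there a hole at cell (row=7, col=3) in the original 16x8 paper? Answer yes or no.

Answer: no

Derivation:
Op 1 fold_left: fold axis v@4; visible region now rows[0,16) x cols[0,4) = 16x4
Op 2 fold_down: fold axis h@8; visible region now rows[8,16) x cols[0,4) = 8x4
Op 3 fold_down: fold axis h@12; visible region now rows[12,16) x cols[0,4) = 4x4
Op 4 fold_up: fold axis h@14; visible region now rows[12,14) x cols[0,4) = 2x4
Op 5 cut(1, 0): punch at orig (13,0); cuts so far [(13, 0)]; region rows[12,14) x cols[0,4) = 2x4
Op 6 cut(1, 1): punch at orig (13,1); cuts so far [(13, 0), (13, 1)]; region rows[12,14) x cols[0,4) = 2x4
Op 7 cut(1, 3): punch at orig (13,3); cuts so far [(13, 0), (13, 1), (13, 3)]; region rows[12,14) x cols[0,4) = 2x4
Unfold 1 (reflect across h@14): 6 holes -> [(13, 0), (13, 1), (13, 3), (14, 0), (14, 1), (14, 3)]
Unfold 2 (reflect across h@12): 12 holes -> [(9, 0), (9, 1), (9, 3), (10, 0), (10, 1), (10, 3), (13, 0), (13, 1), (13, 3), (14, 0), (14, 1), (14, 3)]
Unfold 3 (reflect across h@8): 24 holes -> [(1, 0), (1, 1), (1, 3), (2, 0), (2, 1), (2, 3), (5, 0), (5, 1), (5, 3), (6, 0), (6, 1), (6, 3), (9, 0), (9, 1), (9, 3), (10, 0), (10, 1), (10, 3), (13, 0), (13, 1), (13, 3), (14, 0), (14, 1), (14, 3)]
Unfold 4 (reflect across v@4): 48 holes -> [(1, 0), (1, 1), (1, 3), (1, 4), (1, 6), (1, 7), (2, 0), (2, 1), (2, 3), (2, 4), (2, 6), (2, 7), (5, 0), (5, 1), (5, 3), (5, 4), (5, 6), (5, 7), (6, 0), (6, 1), (6, 3), (6, 4), (6, 6), (6, 7), (9, 0), (9, 1), (9, 3), (9, 4), (9, 6), (9, 7), (10, 0), (10, 1), (10, 3), (10, 4), (10, 6), (10, 7), (13, 0), (13, 1), (13, 3), (13, 4), (13, 6), (13, 7), (14, 0), (14, 1), (14, 3), (14, 4), (14, 6), (14, 7)]
Holes: [(1, 0), (1, 1), (1, 3), (1, 4), (1, 6), (1, 7), (2, 0), (2, 1), (2, 3), (2, 4), (2, 6), (2, 7), (5, 0), (5, 1), (5, 3), (5, 4), (5, 6), (5, 7), (6, 0), (6, 1), (6, 3), (6, 4), (6, 6), (6, 7), (9, 0), (9, 1), (9, 3), (9, 4), (9, 6), (9, 7), (10, 0), (10, 1), (10, 3), (10, 4), (10, 6), (10, 7), (13, 0), (13, 1), (13, 3), (13, 4), (13, 6), (13, 7), (14, 0), (14, 1), (14, 3), (14, 4), (14, 6), (14, 7)]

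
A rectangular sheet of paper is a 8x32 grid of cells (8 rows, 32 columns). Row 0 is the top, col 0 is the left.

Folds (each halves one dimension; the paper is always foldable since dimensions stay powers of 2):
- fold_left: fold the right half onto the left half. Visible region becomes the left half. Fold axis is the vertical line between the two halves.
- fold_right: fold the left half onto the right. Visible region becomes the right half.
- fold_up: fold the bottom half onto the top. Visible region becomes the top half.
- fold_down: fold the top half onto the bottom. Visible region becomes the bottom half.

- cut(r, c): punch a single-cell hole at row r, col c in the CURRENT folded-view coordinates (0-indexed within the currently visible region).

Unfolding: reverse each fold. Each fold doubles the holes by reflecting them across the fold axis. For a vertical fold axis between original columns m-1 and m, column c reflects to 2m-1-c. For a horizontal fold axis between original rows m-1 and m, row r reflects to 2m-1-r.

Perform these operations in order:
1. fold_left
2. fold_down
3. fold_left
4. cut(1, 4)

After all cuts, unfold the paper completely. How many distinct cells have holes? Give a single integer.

Answer: 8

Derivation:
Op 1 fold_left: fold axis v@16; visible region now rows[0,8) x cols[0,16) = 8x16
Op 2 fold_down: fold axis h@4; visible region now rows[4,8) x cols[0,16) = 4x16
Op 3 fold_left: fold axis v@8; visible region now rows[4,8) x cols[0,8) = 4x8
Op 4 cut(1, 4): punch at orig (5,4); cuts so far [(5, 4)]; region rows[4,8) x cols[0,8) = 4x8
Unfold 1 (reflect across v@8): 2 holes -> [(5, 4), (5, 11)]
Unfold 2 (reflect across h@4): 4 holes -> [(2, 4), (2, 11), (5, 4), (5, 11)]
Unfold 3 (reflect across v@16): 8 holes -> [(2, 4), (2, 11), (2, 20), (2, 27), (5, 4), (5, 11), (5, 20), (5, 27)]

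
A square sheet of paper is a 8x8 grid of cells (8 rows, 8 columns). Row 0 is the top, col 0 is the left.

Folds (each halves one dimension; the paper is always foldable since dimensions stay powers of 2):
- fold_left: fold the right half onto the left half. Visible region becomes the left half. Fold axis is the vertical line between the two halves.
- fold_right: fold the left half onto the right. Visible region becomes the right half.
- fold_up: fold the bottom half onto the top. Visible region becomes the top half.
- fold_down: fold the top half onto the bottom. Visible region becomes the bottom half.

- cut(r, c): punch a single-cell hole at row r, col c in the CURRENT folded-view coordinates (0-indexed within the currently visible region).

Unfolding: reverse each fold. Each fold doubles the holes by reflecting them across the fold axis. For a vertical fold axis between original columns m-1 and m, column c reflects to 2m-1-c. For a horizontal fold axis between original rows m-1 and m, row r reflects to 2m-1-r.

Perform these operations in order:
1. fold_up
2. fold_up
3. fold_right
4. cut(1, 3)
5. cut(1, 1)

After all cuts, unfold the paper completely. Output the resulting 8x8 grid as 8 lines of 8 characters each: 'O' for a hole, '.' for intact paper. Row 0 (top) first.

Answer: ........
O.O..O.O
O.O..O.O
........
........
O.O..O.O
O.O..O.O
........

Derivation:
Op 1 fold_up: fold axis h@4; visible region now rows[0,4) x cols[0,8) = 4x8
Op 2 fold_up: fold axis h@2; visible region now rows[0,2) x cols[0,8) = 2x8
Op 3 fold_right: fold axis v@4; visible region now rows[0,2) x cols[4,8) = 2x4
Op 4 cut(1, 3): punch at orig (1,7); cuts so far [(1, 7)]; region rows[0,2) x cols[4,8) = 2x4
Op 5 cut(1, 1): punch at orig (1,5); cuts so far [(1, 5), (1, 7)]; region rows[0,2) x cols[4,8) = 2x4
Unfold 1 (reflect across v@4): 4 holes -> [(1, 0), (1, 2), (1, 5), (1, 7)]
Unfold 2 (reflect across h@2): 8 holes -> [(1, 0), (1, 2), (1, 5), (1, 7), (2, 0), (2, 2), (2, 5), (2, 7)]
Unfold 3 (reflect across h@4): 16 holes -> [(1, 0), (1, 2), (1, 5), (1, 7), (2, 0), (2, 2), (2, 5), (2, 7), (5, 0), (5, 2), (5, 5), (5, 7), (6, 0), (6, 2), (6, 5), (6, 7)]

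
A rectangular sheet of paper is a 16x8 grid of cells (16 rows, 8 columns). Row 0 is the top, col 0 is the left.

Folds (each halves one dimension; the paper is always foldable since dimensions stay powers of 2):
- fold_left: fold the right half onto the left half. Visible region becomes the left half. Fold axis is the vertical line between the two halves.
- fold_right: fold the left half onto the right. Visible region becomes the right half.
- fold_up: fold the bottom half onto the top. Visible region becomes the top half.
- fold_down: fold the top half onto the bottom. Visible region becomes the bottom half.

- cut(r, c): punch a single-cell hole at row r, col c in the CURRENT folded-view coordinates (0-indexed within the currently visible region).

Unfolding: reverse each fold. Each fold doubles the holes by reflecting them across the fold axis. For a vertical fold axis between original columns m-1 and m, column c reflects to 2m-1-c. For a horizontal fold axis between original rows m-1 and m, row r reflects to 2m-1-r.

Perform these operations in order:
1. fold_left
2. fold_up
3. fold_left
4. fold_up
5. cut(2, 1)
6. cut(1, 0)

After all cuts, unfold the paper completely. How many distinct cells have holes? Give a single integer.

Answer: 32

Derivation:
Op 1 fold_left: fold axis v@4; visible region now rows[0,16) x cols[0,4) = 16x4
Op 2 fold_up: fold axis h@8; visible region now rows[0,8) x cols[0,4) = 8x4
Op 3 fold_left: fold axis v@2; visible region now rows[0,8) x cols[0,2) = 8x2
Op 4 fold_up: fold axis h@4; visible region now rows[0,4) x cols[0,2) = 4x2
Op 5 cut(2, 1): punch at orig (2,1); cuts so far [(2, 1)]; region rows[0,4) x cols[0,2) = 4x2
Op 6 cut(1, 0): punch at orig (1,0); cuts so far [(1, 0), (2, 1)]; region rows[0,4) x cols[0,2) = 4x2
Unfold 1 (reflect across h@4): 4 holes -> [(1, 0), (2, 1), (5, 1), (6, 0)]
Unfold 2 (reflect across v@2): 8 holes -> [(1, 0), (1, 3), (2, 1), (2, 2), (5, 1), (5, 2), (6, 0), (6, 3)]
Unfold 3 (reflect across h@8): 16 holes -> [(1, 0), (1, 3), (2, 1), (2, 2), (5, 1), (5, 2), (6, 0), (6, 3), (9, 0), (9, 3), (10, 1), (10, 2), (13, 1), (13, 2), (14, 0), (14, 3)]
Unfold 4 (reflect across v@4): 32 holes -> [(1, 0), (1, 3), (1, 4), (1, 7), (2, 1), (2, 2), (2, 5), (2, 6), (5, 1), (5, 2), (5, 5), (5, 6), (6, 0), (6, 3), (6, 4), (6, 7), (9, 0), (9, 3), (9, 4), (9, 7), (10, 1), (10, 2), (10, 5), (10, 6), (13, 1), (13, 2), (13, 5), (13, 6), (14, 0), (14, 3), (14, 4), (14, 7)]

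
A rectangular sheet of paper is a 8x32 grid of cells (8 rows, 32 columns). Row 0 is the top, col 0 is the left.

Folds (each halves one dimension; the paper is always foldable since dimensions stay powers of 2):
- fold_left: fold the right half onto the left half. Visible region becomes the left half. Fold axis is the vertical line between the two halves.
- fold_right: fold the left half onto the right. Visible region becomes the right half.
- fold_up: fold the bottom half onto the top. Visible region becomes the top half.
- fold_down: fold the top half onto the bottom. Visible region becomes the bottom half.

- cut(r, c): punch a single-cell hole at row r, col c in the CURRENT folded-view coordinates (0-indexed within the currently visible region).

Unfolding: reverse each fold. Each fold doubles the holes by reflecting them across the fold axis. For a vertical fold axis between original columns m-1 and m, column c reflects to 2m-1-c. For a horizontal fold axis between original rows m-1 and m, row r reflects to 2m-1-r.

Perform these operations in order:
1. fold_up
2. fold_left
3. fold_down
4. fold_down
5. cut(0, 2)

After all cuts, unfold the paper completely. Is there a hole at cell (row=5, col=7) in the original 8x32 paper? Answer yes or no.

Answer: no

Derivation:
Op 1 fold_up: fold axis h@4; visible region now rows[0,4) x cols[0,32) = 4x32
Op 2 fold_left: fold axis v@16; visible region now rows[0,4) x cols[0,16) = 4x16
Op 3 fold_down: fold axis h@2; visible region now rows[2,4) x cols[0,16) = 2x16
Op 4 fold_down: fold axis h@3; visible region now rows[3,4) x cols[0,16) = 1x16
Op 5 cut(0, 2): punch at orig (3,2); cuts so far [(3, 2)]; region rows[3,4) x cols[0,16) = 1x16
Unfold 1 (reflect across h@3): 2 holes -> [(2, 2), (3, 2)]
Unfold 2 (reflect across h@2): 4 holes -> [(0, 2), (1, 2), (2, 2), (3, 2)]
Unfold 3 (reflect across v@16): 8 holes -> [(0, 2), (0, 29), (1, 2), (1, 29), (2, 2), (2, 29), (3, 2), (3, 29)]
Unfold 4 (reflect across h@4): 16 holes -> [(0, 2), (0, 29), (1, 2), (1, 29), (2, 2), (2, 29), (3, 2), (3, 29), (4, 2), (4, 29), (5, 2), (5, 29), (6, 2), (6, 29), (7, 2), (7, 29)]
Holes: [(0, 2), (0, 29), (1, 2), (1, 29), (2, 2), (2, 29), (3, 2), (3, 29), (4, 2), (4, 29), (5, 2), (5, 29), (6, 2), (6, 29), (7, 2), (7, 29)]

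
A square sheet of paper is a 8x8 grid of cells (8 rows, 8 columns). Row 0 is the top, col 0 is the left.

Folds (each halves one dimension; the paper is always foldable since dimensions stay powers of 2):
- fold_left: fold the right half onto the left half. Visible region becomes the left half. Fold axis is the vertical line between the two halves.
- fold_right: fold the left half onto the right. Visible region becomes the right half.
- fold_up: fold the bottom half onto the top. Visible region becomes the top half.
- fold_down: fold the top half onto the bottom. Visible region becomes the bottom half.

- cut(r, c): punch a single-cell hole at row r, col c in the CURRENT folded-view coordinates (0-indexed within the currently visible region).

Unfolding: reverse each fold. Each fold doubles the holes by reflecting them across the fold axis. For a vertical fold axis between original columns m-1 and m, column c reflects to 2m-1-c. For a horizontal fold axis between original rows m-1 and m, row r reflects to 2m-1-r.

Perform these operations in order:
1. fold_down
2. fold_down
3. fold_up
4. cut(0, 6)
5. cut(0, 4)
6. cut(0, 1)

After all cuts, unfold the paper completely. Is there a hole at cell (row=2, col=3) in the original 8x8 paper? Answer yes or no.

Op 1 fold_down: fold axis h@4; visible region now rows[4,8) x cols[0,8) = 4x8
Op 2 fold_down: fold axis h@6; visible region now rows[6,8) x cols[0,8) = 2x8
Op 3 fold_up: fold axis h@7; visible region now rows[6,7) x cols[0,8) = 1x8
Op 4 cut(0, 6): punch at orig (6,6); cuts so far [(6, 6)]; region rows[6,7) x cols[0,8) = 1x8
Op 5 cut(0, 4): punch at orig (6,4); cuts so far [(6, 4), (6, 6)]; region rows[6,7) x cols[0,8) = 1x8
Op 6 cut(0, 1): punch at orig (6,1); cuts so far [(6, 1), (6, 4), (6, 6)]; region rows[6,7) x cols[0,8) = 1x8
Unfold 1 (reflect across h@7): 6 holes -> [(6, 1), (6, 4), (6, 6), (7, 1), (7, 4), (7, 6)]
Unfold 2 (reflect across h@6): 12 holes -> [(4, 1), (4, 4), (4, 6), (5, 1), (5, 4), (5, 6), (6, 1), (6, 4), (6, 6), (7, 1), (7, 4), (7, 6)]
Unfold 3 (reflect across h@4): 24 holes -> [(0, 1), (0, 4), (0, 6), (1, 1), (1, 4), (1, 6), (2, 1), (2, 4), (2, 6), (3, 1), (3, 4), (3, 6), (4, 1), (4, 4), (4, 6), (5, 1), (5, 4), (5, 6), (6, 1), (6, 4), (6, 6), (7, 1), (7, 4), (7, 6)]
Holes: [(0, 1), (0, 4), (0, 6), (1, 1), (1, 4), (1, 6), (2, 1), (2, 4), (2, 6), (3, 1), (3, 4), (3, 6), (4, 1), (4, 4), (4, 6), (5, 1), (5, 4), (5, 6), (6, 1), (6, 4), (6, 6), (7, 1), (7, 4), (7, 6)]

Answer: no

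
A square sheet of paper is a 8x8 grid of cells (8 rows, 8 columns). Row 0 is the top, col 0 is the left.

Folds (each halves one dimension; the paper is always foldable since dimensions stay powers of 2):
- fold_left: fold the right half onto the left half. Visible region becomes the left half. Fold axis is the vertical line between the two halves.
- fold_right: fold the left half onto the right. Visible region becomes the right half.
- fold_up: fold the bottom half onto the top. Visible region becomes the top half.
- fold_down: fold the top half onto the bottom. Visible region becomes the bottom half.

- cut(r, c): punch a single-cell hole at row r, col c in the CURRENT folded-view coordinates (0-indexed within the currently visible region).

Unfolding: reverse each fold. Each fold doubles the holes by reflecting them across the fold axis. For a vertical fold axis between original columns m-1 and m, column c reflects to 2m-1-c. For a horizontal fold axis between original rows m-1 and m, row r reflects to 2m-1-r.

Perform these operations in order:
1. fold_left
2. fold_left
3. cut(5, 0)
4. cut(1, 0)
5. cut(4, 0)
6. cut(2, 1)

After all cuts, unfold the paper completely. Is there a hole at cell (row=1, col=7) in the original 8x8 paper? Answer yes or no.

Op 1 fold_left: fold axis v@4; visible region now rows[0,8) x cols[0,4) = 8x4
Op 2 fold_left: fold axis v@2; visible region now rows[0,8) x cols[0,2) = 8x2
Op 3 cut(5, 0): punch at orig (5,0); cuts so far [(5, 0)]; region rows[0,8) x cols[0,2) = 8x2
Op 4 cut(1, 0): punch at orig (1,0); cuts so far [(1, 0), (5, 0)]; region rows[0,8) x cols[0,2) = 8x2
Op 5 cut(4, 0): punch at orig (4,0); cuts so far [(1, 0), (4, 0), (5, 0)]; region rows[0,8) x cols[0,2) = 8x2
Op 6 cut(2, 1): punch at orig (2,1); cuts so far [(1, 0), (2, 1), (4, 0), (5, 0)]; region rows[0,8) x cols[0,2) = 8x2
Unfold 1 (reflect across v@2): 8 holes -> [(1, 0), (1, 3), (2, 1), (2, 2), (4, 0), (4, 3), (5, 0), (5, 3)]
Unfold 2 (reflect across v@4): 16 holes -> [(1, 0), (1, 3), (1, 4), (1, 7), (2, 1), (2, 2), (2, 5), (2, 6), (4, 0), (4, 3), (4, 4), (4, 7), (5, 0), (5, 3), (5, 4), (5, 7)]
Holes: [(1, 0), (1, 3), (1, 4), (1, 7), (2, 1), (2, 2), (2, 5), (2, 6), (4, 0), (4, 3), (4, 4), (4, 7), (5, 0), (5, 3), (5, 4), (5, 7)]

Answer: yes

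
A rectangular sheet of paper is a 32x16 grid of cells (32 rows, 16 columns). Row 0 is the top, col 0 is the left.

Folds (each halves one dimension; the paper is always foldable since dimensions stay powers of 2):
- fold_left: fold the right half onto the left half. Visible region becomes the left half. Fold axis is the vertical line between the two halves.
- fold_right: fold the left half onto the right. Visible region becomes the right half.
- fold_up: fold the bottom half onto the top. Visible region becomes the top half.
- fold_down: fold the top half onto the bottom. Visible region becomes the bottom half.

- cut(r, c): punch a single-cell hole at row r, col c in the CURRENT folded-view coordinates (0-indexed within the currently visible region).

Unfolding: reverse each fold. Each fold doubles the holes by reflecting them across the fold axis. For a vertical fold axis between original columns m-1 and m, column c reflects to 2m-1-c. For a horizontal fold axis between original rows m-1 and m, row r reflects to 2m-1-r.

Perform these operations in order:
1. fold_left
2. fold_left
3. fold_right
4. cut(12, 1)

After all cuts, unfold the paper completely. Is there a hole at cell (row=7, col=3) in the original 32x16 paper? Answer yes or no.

Answer: no

Derivation:
Op 1 fold_left: fold axis v@8; visible region now rows[0,32) x cols[0,8) = 32x8
Op 2 fold_left: fold axis v@4; visible region now rows[0,32) x cols[0,4) = 32x4
Op 3 fold_right: fold axis v@2; visible region now rows[0,32) x cols[2,4) = 32x2
Op 4 cut(12, 1): punch at orig (12,3); cuts so far [(12, 3)]; region rows[0,32) x cols[2,4) = 32x2
Unfold 1 (reflect across v@2): 2 holes -> [(12, 0), (12, 3)]
Unfold 2 (reflect across v@4): 4 holes -> [(12, 0), (12, 3), (12, 4), (12, 7)]
Unfold 3 (reflect across v@8): 8 holes -> [(12, 0), (12, 3), (12, 4), (12, 7), (12, 8), (12, 11), (12, 12), (12, 15)]
Holes: [(12, 0), (12, 3), (12, 4), (12, 7), (12, 8), (12, 11), (12, 12), (12, 15)]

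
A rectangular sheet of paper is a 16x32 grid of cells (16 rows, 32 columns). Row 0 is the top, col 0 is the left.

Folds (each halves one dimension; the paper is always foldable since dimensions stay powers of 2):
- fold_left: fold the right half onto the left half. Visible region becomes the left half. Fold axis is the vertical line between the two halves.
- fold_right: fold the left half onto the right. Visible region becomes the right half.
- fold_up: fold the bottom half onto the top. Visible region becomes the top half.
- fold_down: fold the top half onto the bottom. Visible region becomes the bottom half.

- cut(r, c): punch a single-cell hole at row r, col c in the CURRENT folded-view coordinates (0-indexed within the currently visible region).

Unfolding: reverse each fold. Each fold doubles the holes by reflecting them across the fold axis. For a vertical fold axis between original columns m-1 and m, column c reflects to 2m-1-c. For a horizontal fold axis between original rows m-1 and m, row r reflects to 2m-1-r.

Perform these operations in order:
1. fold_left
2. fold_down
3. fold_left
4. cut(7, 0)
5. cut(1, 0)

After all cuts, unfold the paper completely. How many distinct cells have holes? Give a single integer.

Op 1 fold_left: fold axis v@16; visible region now rows[0,16) x cols[0,16) = 16x16
Op 2 fold_down: fold axis h@8; visible region now rows[8,16) x cols[0,16) = 8x16
Op 3 fold_left: fold axis v@8; visible region now rows[8,16) x cols[0,8) = 8x8
Op 4 cut(7, 0): punch at orig (15,0); cuts so far [(15, 0)]; region rows[8,16) x cols[0,8) = 8x8
Op 5 cut(1, 0): punch at orig (9,0); cuts so far [(9, 0), (15, 0)]; region rows[8,16) x cols[0,8) = 8x8
Unfold 1 (reflect across v@8): 4 holes -> [(9, 0), (9, 15), (15, 0), (15, 15)]
Unfold 2 (reflect across h@8): 8 holes -> [(0, 0), (0, 15), (6, 0), (6, 15), (9, 0), (9, 15), (15, 0), (15, 15)]
Unfold 3 (reflect across v@16): 16 holes -> [(0, 0), (0, 15), (0, 16), (0, 31), (6, 0), (6, 15), (6, 16), (6, 31), (9, 0), (9, 15), (9, 16), (9, 31), (15, 0), (15, 15), (15, 16), (15, 31)]

Answer: 16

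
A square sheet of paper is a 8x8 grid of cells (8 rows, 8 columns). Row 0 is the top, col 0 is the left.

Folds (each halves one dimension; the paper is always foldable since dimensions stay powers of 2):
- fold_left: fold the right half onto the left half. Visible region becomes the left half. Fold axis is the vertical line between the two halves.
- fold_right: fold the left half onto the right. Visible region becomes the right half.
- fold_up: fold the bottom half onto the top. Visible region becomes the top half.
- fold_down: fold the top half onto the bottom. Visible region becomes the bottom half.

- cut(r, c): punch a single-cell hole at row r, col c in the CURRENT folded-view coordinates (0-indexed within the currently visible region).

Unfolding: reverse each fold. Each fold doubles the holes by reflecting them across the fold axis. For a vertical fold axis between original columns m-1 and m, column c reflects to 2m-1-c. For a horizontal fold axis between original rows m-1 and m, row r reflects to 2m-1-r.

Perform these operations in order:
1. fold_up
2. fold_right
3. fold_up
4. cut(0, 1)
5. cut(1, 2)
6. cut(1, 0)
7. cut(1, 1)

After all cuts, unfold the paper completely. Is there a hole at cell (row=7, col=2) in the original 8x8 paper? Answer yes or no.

Op 1 fold_up: fold axis h@4; visible region now rows[0,4) x cols[0,8) = 4x8
Op 2 fold_right: fold axis v@4; visible region now rows[0,4) x cols[4,8) = 4x4
Op 3 fold_up: fold axis h@2; visible region now rows[0,2) x cols[4,8) = 2x4
Op 4 cut(0, 1): punch at orig (0,5); cuts so far [(0, 5)]; region rows[0,2) x cols[4,8) = 2x4
Op 5 cut(1, 2): punch at orig (1,6); cuts so far [(0, 5), (1, 6)]; region rows[0,2) x cols[4,8) = 2x4
Op 6 cut(1, 0): punch at orig (1,4); cuts so far [(0, 5), (1, 4), (1, 6)]; region rows[0,2) x cols[4,8) = 2x4
Op 7 cut(1, 1): punch at orig (1,5); cuts so far [(0, 5), (1, 4), (1, 5), (1, 6)]; region rows[0,2) x cols[4,8) = 2x4
Unfold 1 (reflect across h@2): 8 holes -> [(0, 5), (1, 4), (1, 5), (1, 6), (2, 4), (2, 5), (2, 6), (3, 5)]
Unfold 2 (reflect across v@4): 16 holes -> [(0, 2), (0, 5), (1, 1), (1, 2), (1, 3), (1, 4), (1, 5), (1, 6), (2, 1), (2, 2), (2, 3), (2, 4), (2, 5), (2, 6), (3, 2), (3, 5)]
Unfold 3 (reflect across h@4): 32 holes -> [(0, 2), (0, 5), (1, 1), (1, 2), (1, 3), (1, 4), (1, 5), (1, 6), (2, 1), (2, 2), (2, 3), (2, 4), (2, 5), (2, 6), (3, 2), (3, 5), (4, 2), (4, 5), (5, 1), (5, 2), (5, 3), (5, 4), (5, 5), (5, 6), (6, 1), (6, 2), (6, 3), (6, 4), (6, 5), (6, 6), (7, 2), (7, 5)]
Holes: [(0, 2), (0, 5), (1, 1), (1, 2), (1, 3), (1, 4), (1, 5), (1, 6), (2, 1), (2, 2), (2, 3), (2, 4), (2, 5), (2, 6), (3, 2), (3, 5), (4, 2), (4, 5), (5, 1), (5, 2), (5, 3), (5, 4), (5, 5), (5, 6), (6, 1), (6, 2), (6, 3), (6, 4), (6, 5), (6, 6), (7, 2), (7, 5)]

Answer: yes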